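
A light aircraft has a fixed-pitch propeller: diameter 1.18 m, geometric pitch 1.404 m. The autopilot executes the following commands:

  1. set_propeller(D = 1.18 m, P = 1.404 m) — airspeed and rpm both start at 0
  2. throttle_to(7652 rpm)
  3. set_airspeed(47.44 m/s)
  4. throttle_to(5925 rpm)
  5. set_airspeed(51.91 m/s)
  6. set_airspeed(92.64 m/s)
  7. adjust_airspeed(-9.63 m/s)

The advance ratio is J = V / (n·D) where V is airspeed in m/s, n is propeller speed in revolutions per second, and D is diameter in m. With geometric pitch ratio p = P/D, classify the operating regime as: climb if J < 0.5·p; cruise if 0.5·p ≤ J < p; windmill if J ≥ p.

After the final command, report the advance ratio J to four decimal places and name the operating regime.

J = 0.7124, regime = cruise

set_propeller: D = 1.18 m, P = 1.404 m (p = P/D = 1.189831); state ← (V=0, rpm=0)
throttle_to(7652): rpm ← 7652
set_airspeed(47.44): V ← 47.44 m/s
throttle_to(5925): rpm ← 5925
set_airspeed(51.91): V ← 51.91 m/s
set_airspeed(92.64): V ← 92.64 m/s
adjust_airspeed(-9.63): V ← 92.64 -9.63 = 83.01 m/s
final state: V = 83.01 m/s, rpm = 5925 → n = rpm/60 = 98.750000 rev/s
J = V / (n·D) = 83.01 / (98.750000 × 1.18) = 0.712379
regime bands: climb J<0.5949 | cruise [0.5949, 1.1898) | windmill J≥1.1898
J = 0.7124 → cruise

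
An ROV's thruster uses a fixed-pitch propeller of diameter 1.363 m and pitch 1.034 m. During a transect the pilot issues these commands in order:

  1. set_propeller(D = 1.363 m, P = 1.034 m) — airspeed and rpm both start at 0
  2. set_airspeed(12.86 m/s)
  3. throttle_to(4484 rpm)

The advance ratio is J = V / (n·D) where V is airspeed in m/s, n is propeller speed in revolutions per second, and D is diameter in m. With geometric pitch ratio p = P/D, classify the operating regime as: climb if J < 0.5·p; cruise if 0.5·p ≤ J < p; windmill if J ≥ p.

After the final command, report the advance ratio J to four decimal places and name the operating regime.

J = 0.1262, regime = climb

set_propeller: D = 1.363 m, P = 1.034 m (p = P/D = 0.758621); state ← (V=0, rpm=0)
set_airspeed(12.86): V ← 12.86 m/s
throttle_to(4484): rpm ← 4484
final state: V = 12.86 m/s, rpm = 4484 → n = rpm/60 = 74.733333 rev/s
J = V / (n·D) = 12.86 / (74.733333 × 1.363) = 0.126250
regime bands: climb J<0.3793 | cruise [0.3793, 0.7586) | windmill J≥0.7586
J = 0.1262 → climb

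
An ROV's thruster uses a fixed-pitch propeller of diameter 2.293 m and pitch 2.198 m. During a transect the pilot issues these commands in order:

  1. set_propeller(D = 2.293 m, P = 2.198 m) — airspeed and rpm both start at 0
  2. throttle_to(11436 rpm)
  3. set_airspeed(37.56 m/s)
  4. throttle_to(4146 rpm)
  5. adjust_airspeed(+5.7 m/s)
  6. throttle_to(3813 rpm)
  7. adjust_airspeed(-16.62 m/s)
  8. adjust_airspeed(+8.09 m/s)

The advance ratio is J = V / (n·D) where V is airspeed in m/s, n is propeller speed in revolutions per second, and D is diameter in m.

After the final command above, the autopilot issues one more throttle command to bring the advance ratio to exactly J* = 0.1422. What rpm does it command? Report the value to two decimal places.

rpm = 6390.76

set_propeller: D = 2.293 m, P = 2.198 m (p = P/D = 0.958570); state ← (V=0, rpm=0)
throttle_to(11436): rpm ← 11436
set_airspeed(37.56): V ← 37.56 m/s
throttle_to(4146): rpm ← 4146
adjust_airspeed(+5.7): V ← 37.56 +5.7 = 43.26 m/s
throttle_to(3813): rpm ← 3813
adjust_airspeed(-16.62): V ← 43.26 -16.62 = 26.64 m/s
adjust_airspeed(+8.09): V ← 26.64 +8.09 = 34.73 m/s
final state: V = 34.73 m/s, rpm = 3813 → n = rpm/60 = 63.550000 rev/s
target J* = 0.1422; solve J* = V/(n·D) for n: n = V/(J*·D) = 34.73/(0.1422 × 2.293) = 106.512636 rev/s
rpm = 60·n = 6390.758150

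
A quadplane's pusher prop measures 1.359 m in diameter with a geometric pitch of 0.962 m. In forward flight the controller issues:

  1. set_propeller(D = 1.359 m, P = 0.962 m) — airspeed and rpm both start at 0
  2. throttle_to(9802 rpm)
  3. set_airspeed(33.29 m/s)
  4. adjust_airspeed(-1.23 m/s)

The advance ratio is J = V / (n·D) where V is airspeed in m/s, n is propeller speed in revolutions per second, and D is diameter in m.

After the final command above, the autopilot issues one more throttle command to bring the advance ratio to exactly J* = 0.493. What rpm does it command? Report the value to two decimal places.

set_propeller: D = 1.359 m, P = 0.962 m (p = P/D = 0.707873); state ← (V=0, rpm=0)
throttle_to(9802): rpm ← 9802
set_airspeed(33.29): V ← 33.29 m/s
adjust_airspeed(-1.23): V ← 33.29 -1.23 = 32.06 m/s
final state: V = 32.06 m/s, rpm = 9802 → n = rpm/60 = 163.366667 rev/s
target J* = 0.493; solve J* = V/(n·D) for n: n = V/(J*·D) = 32.06/(0.493 × 1.359) = 47.851675 rev/s
rpm = 60·n = 2871.100484

rpm = 2871.10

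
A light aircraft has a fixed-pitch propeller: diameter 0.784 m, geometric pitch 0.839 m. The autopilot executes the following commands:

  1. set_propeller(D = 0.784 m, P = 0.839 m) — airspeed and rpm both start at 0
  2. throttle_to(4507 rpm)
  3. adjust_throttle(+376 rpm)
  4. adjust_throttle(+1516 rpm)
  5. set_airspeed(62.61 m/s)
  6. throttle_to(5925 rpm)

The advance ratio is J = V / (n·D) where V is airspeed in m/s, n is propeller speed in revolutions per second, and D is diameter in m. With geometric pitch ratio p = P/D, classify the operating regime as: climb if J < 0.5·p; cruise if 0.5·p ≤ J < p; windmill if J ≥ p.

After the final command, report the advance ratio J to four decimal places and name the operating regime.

set_propeller: D = 0.784 m, P = 0.839 m (p = P/D = 1.070153); state ← (V=0, rpm=0)
throttle_to(4507): rpm ← 4507
adjust_throttle(+376): rpm ← 4507 +376 = 4883
adjust_throttle(+1516): rpm ← 4883 +1516 = 6399
set_airspeed(62.61): V ← 62.61 m/s
throttle_to(5925): rpm ← 5925
final state: V = 62.61 m/s, rpm = 5925 → n = rpm/60 = 98.750000 rev/s
J = V / (n·D) = 62.61 / (98.750000 × 0.784) = 0.808706
regime bands: climb J<0.5351 | cruise [0.5351, 1.0702) | windmill J≥1.0702
J = 0.8087 → cruise

J = 0.8087, regime = cruise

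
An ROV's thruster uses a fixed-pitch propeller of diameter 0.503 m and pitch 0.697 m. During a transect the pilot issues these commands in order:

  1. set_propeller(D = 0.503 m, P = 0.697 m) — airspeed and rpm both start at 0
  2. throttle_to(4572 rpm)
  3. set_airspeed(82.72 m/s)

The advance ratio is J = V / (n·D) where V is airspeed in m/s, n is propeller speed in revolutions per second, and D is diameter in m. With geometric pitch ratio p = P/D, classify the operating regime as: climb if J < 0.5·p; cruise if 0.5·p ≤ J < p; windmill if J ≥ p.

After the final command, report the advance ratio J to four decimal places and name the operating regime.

set_propeller: D = 0.503 m, P = 0.697 m (p = P/D = 1.385686); state ← (V=0, rpm=0)
throttle_to(4572): rpm ← 4572
set_airspeed(82.72): V ← 82.72 m/s
final state: V = 82.72 m/s, rpm = 4572 → n = rpm/60 = 76.200000 rev/s
J = V / (n·D) = 82.72 / (76.200000 × 0.503) = 2.158180
regime bands: climb J<0.6928 | cruise [0.6928, 1.3857) | windmill J≥1.3857
J = 2.1582 → windmill

J = 2.1582, regime = windmill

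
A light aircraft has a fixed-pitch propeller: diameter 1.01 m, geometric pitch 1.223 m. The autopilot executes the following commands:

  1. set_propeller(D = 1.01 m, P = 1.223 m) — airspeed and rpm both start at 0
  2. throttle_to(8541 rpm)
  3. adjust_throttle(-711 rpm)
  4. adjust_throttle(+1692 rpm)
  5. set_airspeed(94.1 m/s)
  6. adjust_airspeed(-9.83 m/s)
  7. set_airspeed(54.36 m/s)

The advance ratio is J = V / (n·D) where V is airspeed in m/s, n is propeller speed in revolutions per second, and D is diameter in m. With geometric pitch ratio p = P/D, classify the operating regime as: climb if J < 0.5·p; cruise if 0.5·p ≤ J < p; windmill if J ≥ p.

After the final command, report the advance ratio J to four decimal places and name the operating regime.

J = 0.3391, regime = climb

set_propeller: D = 1.01 m, P = 1.223 m (p = P/D = 1.210891); state ← (V=0, rpm=0)
throttle_to(8541): rpm ← 8541
adjust_throttle(-711): rpm ← 8541 -711 = 7830
adjust_throttle(+1692): rpm ← 7830 +1692 = 9522
set_airspeed(94.1): V ← 94.1 m/s
adjust_airspeed(-9.83): V ← 94.1 -9.83 = 84.27 m/s
set_airspeed(54.36): V ← 54.36 m/s
final state: V = 54.36 m/s, rpm = 9522 → n = rpm/60 = 158.700000 rev/s
J = V / (n·D) = 54.36 / (158.700000 × 1.01) = 0.339142
regime bands: climb J<0.6054 | cruise [0.6054, 1.2109) | windmill J≥1.2109
J = 0.3391 → climb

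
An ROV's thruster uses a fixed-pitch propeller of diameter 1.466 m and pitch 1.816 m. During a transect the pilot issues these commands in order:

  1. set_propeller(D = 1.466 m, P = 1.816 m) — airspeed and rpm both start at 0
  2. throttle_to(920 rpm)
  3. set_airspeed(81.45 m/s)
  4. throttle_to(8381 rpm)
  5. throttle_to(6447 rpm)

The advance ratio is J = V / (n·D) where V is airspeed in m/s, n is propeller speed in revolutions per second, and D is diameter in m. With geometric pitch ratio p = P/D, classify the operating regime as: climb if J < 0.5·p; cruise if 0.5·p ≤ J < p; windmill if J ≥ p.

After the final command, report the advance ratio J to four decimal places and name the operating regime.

J = 0.5171, regime = climb

set_propeller: D = 1.466 m, P = 1.816 m (p = P/D = 1.238745); state ← (V=0, rpm=0)
throttle_to(920): rpm ← 920
set_airspeed(81.45): V ← 81.45 m/s
throttle_to(8381): rpm ← 8381
throttle_to(6447): rpm ← 6447
final state: V = 81.45 m/s, rpm = 6447 → n = rpm/60 = 107.450000 rev/s
J = V / (n·D) = 81.45 / (107.450000 × 1.466) = 0.517072
regime bands: climb J<0.6194 | cruise [0.6194, 1.2387) | windmill J≥1.2387
J = 0.5171 → climb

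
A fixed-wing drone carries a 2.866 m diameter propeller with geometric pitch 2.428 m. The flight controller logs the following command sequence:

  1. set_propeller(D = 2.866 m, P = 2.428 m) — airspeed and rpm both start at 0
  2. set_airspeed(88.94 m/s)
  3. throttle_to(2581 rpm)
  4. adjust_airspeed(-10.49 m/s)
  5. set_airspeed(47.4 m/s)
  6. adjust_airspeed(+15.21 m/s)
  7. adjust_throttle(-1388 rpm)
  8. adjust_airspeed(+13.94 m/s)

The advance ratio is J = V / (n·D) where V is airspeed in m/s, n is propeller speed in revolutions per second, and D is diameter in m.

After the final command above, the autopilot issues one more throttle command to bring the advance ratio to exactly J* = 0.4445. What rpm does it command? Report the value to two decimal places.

set_propeller: D = 2.866 m, P = 2.428 m (p = P/D = 0.847174); state ← (V=0, rpm=0)
set_airspeed(88.94): V ← 88.94 m/s
throttle_to(2581): rpm ← 2581
adjust_airspeed(-10.49): V ← 88.94 -10.49 = 78.45 m/s
set_airspeed(47.4): V ← 47.4 m/s
adjust_airspeed(+15.21): V ← 47.4 +15.21 = 62.61 m/s
adjust_throttle(-1388): rpm ← 2581 -1388 = 1193
adjust_airspeed(+13.94): V ← 62.61 +13.94 = 76.55 m/s
final state: V = 76.55 m/s, rpm = 1193 → n = rpm/60 = 19.883333 rev/s
target J* = 0.4445; solve J* = V/(n·D) for n: n = V/(J*·D) = 76.55/(0.4445 × 2.866) = 60.089314 rev/s
rpm = 60·n = 3605.358821

rpm = 3605.36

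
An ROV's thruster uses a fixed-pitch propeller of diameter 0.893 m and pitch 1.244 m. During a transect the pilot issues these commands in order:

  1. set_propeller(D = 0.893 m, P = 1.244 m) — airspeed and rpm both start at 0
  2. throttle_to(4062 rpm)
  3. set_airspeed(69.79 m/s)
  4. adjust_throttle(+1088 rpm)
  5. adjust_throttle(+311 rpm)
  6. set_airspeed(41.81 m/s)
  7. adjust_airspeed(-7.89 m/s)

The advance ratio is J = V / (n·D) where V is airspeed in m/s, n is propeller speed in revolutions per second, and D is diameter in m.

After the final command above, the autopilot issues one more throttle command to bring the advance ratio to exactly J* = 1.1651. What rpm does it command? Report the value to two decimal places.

rpm = 1956.11

set_propeller: D = 0.893 m, P = 1.244 m (p = P/D = 1.393057); state ← (V=0, rpm=0)
throttle_to(4062): rpm ← 4062
set_airspeed(69.79): V ← 69.79 m/s
adjust_throttle(+1088): rpm ← 4062 +1088 = 5150
adjust_throttle(+311): rpm ← 5150 +311 = 5461
set_airspeed(41.81): V ← 41.81 m/s
adjust_airspeed(-7.89): V ← 41.81 -7.89 = 33.92 m/s
final state: V = 33.92 m/s, rpm = 5461 → n = rpm/60 = 91.016667 rev/s
target J* = 1.1651; solve J* = V/(n·D) for n: n = V/(J*·D) = 33.92/(1.1651 × 0.893) = 32.601770 rev/s
rpm = 60·n = 1956.106214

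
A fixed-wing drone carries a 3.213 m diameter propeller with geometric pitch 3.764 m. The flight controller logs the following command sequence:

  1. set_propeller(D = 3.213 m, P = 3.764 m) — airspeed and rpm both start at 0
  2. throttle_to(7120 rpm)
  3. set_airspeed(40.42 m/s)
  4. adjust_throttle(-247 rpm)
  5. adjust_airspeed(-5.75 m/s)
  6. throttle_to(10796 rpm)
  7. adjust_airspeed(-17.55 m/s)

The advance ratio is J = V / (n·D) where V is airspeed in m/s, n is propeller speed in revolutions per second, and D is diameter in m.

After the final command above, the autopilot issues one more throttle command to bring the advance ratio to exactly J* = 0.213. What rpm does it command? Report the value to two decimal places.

set_propeller: D = 3.213 m, P = 3.764 m (p = P/D = 1.171491); state ← (V=0, rpm=0)
throttle_to(7120): rpm ← 7120
set_airspeed(40.42): V ← 40.42 m/s
adjust_throttle(-247): rpm ← 7120 -247 = 6873
adjust_airspeed(-5.75): V ← 40.42 -5.75 = 34.67 m/s
throttle_to(10796): rpm ← 10796
adjust_airspeed(-17.55): V ← 34.67 -17.55 = 17.12 m/s
final state: V = 17.12 m/s, rpm = 10796 → n = rpm/60 = 179.933333 rev/s
target J* = 0.213; solve J* = V/(n·D) for n: n = V/(J*·D) = 17.12/(0.213 × 3.213) = 25.015744 rev/s
rpm = 60·n = 1500.944666

rpm = 1500.94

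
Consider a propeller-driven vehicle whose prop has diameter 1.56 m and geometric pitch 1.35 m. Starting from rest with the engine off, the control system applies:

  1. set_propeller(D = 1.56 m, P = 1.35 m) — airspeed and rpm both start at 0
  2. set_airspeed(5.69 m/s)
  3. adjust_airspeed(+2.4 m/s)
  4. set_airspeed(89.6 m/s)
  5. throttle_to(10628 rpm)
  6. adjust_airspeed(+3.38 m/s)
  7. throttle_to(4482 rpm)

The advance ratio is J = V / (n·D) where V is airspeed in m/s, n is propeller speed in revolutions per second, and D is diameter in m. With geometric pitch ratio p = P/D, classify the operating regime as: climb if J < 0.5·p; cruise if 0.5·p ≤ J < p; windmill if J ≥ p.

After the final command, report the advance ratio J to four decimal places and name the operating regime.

set_propeller: D = 1.56 m, P = 1.35 m (p = P/D = 0.865385); state ← (V=0, rpm=0)
set_airspeed(5.69): V ← 5.69 m/s
adjust_airspeed(+2.4): V ← 5.69 +2.4 = 8.09 m/s
set_airspeed(89.6): V ← 89.6 m/s
throttle_to(10628): rpm ← 10628
adjust_airspeed(+3.38): V ← 89.6 +3.38 = 92.98 m/s
throttle_to(4482): rpm ← 4482
final state: V = 92.98 m/s, rpm = 4482 → n = rpm/60 = 74.700000 rev/s
J = V / (n·D) = 92.98 / (74.700000 × 1.56) = 0.797892
regime bands: climb J<0.4327 | cruise [0.4327, 0.8654) | windmill J≥0.8654
J = 0.7979 → cruise

J = 0.7979, regime = cruise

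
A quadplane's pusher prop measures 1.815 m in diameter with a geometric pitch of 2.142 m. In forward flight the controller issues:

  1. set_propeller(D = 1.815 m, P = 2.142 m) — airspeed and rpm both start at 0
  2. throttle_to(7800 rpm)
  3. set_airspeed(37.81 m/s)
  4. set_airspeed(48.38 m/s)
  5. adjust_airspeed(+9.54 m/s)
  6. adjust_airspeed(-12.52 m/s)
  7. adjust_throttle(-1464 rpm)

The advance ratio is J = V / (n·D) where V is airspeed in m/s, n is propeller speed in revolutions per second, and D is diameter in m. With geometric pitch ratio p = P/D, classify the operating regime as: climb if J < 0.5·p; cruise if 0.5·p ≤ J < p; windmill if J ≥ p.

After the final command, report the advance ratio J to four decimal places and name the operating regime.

J = 0.2369, regime = climb

set_propeller: D = 1.815 m, P = 2.142 m (p = P/D = 1.180165); state ← (V=0, rpm=0)
throttle_to(7800): rpm ← 7800
set_airspeed(37.81): V ← 37.81 m/s
set_airspeed(48.38): V ← 48.38 m/s
adjust_airspeed(+9.54): V ← 48.38 +9.54 = 57.92 m/s
adjust_airspeed(-12.52): V ← 57.92 -12.52 = 45.4 m/s
adjust_throttle(-1464): rpm ← 7800 -1464 = 6336
final state: V = 45.4 m/s, rpm = 6336 → n = rpm/60 = 105.600000 rev/s
J = V / (n·D) = 45.4 / (105.600000 × 1.815) = 0.236873
regime bands: climb J<0.5901 | cruise [0.5901, 1.1802) | windmill J≥1.1802
J = 0.2369 → climb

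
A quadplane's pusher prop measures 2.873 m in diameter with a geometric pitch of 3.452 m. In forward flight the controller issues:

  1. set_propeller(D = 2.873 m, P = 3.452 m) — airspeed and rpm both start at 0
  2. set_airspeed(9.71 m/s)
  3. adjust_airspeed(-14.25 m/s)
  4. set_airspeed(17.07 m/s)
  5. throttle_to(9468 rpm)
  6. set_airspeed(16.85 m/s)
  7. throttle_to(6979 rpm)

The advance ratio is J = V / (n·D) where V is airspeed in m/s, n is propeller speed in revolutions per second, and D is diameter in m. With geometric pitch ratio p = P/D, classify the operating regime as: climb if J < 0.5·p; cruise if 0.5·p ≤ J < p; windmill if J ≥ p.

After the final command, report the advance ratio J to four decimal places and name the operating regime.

J = 0.0504, regime = climb

set_propeller: D = 2.873 m, P = 3.452 m (p = P/D = 1.201532); state ← (V=0, rpm=0)
set_airspeed(9.71): V ← 9.71 m/s
adjust_airspeed(-14.25): V ← 9.71 -14.25 = -4.54 m/s
set_airspeed(17.07): V ← 17.07 m/s
throttle_to(9468): rpm ← 9468
set_airspeed(16.85): V ← 16.85 m/s
throttle_to(6979): rpm ← 6979
final state: V = 16.85 m/s, rpm = 6979 → n = rpm/60 = 116.316667 rev/s
J = V / (n·D) = 16.85 / (116.316667 × 2.873) = 0.050422
regime bands: climb J<0.6008 | cruise [0.6008, 1.2015) | windmill J≥1.2015
J = 0.0504 → climb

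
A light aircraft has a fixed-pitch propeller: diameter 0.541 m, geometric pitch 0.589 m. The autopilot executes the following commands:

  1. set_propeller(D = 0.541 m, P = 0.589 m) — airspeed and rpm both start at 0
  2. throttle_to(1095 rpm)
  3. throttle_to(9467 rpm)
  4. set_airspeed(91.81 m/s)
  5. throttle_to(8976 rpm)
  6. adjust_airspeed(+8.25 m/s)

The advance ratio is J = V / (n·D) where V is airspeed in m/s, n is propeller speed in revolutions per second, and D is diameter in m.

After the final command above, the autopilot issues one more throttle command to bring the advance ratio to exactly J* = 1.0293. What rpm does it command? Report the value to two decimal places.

set_propeller: D = 0.541 m, P = 0.589 m (p = P/D = 1.088725); state ← (V=0, rpm=0)
throttle_to(1095): rpm ← 1095
throttle_to(9467): rpm ← 9467
set_airspeed(91.81): V ← 91.81 m/s
throttle_to(8976): rpm ← 8976
adjust_airspeed(+8.25): V ← 91.81 +8.25 = 100.06 m/s
final state: V = 100.06 m/s, rpm = 8976 → n = rpm/60 = 149.600000 rev/s
target J* = 1.0293; solve J* = V/(n·D) for n: n = V/(J*·D) = 100.06/(1.0293 × 0.541) = 179.688904 rev/s
rpm = 60·n = 10781.334263

rpm = 10781.33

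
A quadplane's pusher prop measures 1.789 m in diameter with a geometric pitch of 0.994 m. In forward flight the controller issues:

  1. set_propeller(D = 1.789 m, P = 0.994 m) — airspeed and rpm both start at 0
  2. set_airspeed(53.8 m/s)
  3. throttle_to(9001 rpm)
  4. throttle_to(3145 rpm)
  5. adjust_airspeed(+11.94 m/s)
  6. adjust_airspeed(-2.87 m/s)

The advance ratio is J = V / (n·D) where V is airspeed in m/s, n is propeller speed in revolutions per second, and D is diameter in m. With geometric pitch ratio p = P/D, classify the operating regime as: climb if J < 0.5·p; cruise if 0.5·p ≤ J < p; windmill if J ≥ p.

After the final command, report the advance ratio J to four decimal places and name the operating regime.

J = 0.6704, regime = windmill

set_propeller: D = 1.789 m, P = 0.994 m (p = P/D = 0.555618); state ← (V=0, rpm=0)
set_airspeed(53.8): V ← 53.8 m/s
throttle_to(9001): rpm ← 9001
throttle_to(3145): rpm ← 3145
adjust_airspeed(+11.94): V ← 53.8 +11.94 = 65.74 m/s
adjust_airspeed(-2.87): V ← 65.74 -2.87 = 62.87 m/s
final state: V = 62.87 m/s, rpm = 3145 → n = rpm/60 = 52.416667 rev/s
J = V / (n·D) = 62.87 / (52.416667 × 1.789) = 0.670446
regime bands: climb J<0.2778 | cruise [0.2778, 0.5556) | windmill J≥0.5556
J = 0.6704 → windmill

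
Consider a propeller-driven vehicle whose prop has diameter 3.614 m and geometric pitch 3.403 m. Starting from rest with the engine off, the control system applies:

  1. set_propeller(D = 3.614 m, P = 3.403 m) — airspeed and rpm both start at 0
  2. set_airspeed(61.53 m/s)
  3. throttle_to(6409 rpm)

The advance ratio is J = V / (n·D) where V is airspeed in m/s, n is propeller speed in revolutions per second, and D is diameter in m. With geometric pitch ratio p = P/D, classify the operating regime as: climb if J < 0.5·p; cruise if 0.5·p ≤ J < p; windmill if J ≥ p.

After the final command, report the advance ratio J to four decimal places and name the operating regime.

set_propeller: D = 3.614 m, P = 3.403 m (p = P/D = 0.941616); state ← (V=0, rpm=0)
set_airspeed(61.53): V ← 61.53 m/s
throttle_to(6409): rpm ← 6409
final state: V = 61.53 m/s, rpm = 6409 → n = rpm/60 = 106.816667 rev/s
J = V / (n·D) = 61.53 / (106.816667 × 3.614) = 0.159390
regime bands: climb J<0.4708 | cruise [0.4708, 0.9416) | windmill J≥0.9416
J = 0.1594 → climb

J = 0.1594, regime = climb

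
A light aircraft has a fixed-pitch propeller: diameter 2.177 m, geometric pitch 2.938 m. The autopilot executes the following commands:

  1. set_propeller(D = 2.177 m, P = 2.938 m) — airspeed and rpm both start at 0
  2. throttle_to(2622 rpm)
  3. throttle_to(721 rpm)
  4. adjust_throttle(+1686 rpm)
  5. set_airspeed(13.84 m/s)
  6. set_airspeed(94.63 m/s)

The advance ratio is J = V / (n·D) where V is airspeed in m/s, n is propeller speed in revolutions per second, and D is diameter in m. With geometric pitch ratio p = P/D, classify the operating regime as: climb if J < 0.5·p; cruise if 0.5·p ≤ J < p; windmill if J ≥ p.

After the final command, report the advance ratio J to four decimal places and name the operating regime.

J = 1.0835, regime = cruise

set_propeller: D = 2.177 m, P = 2.938 m (p = P/D = 1.349564); state ← (V=0, rpm=0)
throttle_to(2622): rpm ← 2622
throttle_to(721): rpm ← 721
adjust_throttle(+1686): rpm ← 721 +1686 = 2407
set_airspeed(13.84): V ← 13.84 m/s
set_airspeed(94.63): V ← 94.63 m/s
final state: V = 94.63 m/s, rpm = 2407 → n = rpm/60 = 40.116667 rev/s
J = V / (n·D) = 94.63 / (40.116667 × 2.177) = 1.083542
regime bands: climb J<0.6748 | cruise [0.6748, 1.3496) | windmill J≥1.3496
J = 1.0835 → cruise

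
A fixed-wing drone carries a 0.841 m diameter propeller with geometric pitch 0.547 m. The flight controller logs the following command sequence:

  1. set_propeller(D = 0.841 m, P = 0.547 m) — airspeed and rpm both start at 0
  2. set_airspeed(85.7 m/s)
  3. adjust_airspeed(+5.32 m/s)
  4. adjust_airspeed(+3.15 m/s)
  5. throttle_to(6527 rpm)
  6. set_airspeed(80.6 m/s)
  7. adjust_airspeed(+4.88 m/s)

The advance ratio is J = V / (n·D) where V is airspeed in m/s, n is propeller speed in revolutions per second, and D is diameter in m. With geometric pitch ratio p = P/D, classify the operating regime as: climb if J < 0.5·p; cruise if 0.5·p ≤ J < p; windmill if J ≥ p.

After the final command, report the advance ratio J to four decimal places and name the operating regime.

J = 0.9343, regime = windmill

set_propeller: D = 0.841 m, P = 0.547 m (p = P/D = 0.650416); state ← (V=0, rpm=0)
set_airspeed(85.7): V ← 85.7 m/s
adjust_airspeed(+5.32): V ← 85.7 +5.32 = 91.02 m/s
adjust_airspeed(+3.15): V ← 91.02 +3.15 = 94.17 m/s
throttle_to(6527): rpm ← 6527
set_airspeed(80.6): V ← 80.6 m/s
adjust_airspeed(+4.88): V ← 80.6 +4.88 = 85.48 m/s
final state: V = 85.48 m/s, rpm = 6527 → n = rpm/60 = 108.783333 rev/s
J = V / (n·D) = 85.48 / (108.783333 × 0.841) = 0.934343
regime bands: climb J<0.3252 | cruise [0.3252, 0.6504) | windmill J≥0.6504
J = 0.9343 → windmill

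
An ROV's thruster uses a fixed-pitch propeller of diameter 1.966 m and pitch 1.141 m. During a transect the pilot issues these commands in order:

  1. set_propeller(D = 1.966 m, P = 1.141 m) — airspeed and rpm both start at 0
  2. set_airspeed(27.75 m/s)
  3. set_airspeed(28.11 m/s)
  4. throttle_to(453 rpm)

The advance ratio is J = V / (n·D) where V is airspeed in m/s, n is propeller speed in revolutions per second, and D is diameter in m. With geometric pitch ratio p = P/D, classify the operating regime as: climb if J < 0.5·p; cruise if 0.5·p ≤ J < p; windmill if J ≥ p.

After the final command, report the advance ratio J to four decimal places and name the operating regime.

set_propeller: D = 1.966 m, P = 1.141 m (p = P/D = 0.580366); state ← (V=0, rpm=0)
set_airspeed(27.75): V ← 27.75 m/s
set_airspeed(28.11): V ← 28.11 m/s
throttle_to(453): rpm ← 453
final state: V = 28.11 m/s, rpm = 453 → n = rpm/60 = 7.550000 rev/s
J = V / (n·D) = 28.11 / (7.550000 × 1.966) = 1.893784
regime bands: climb J<0.2902 | cruise [0.2902, 0.5804) | windmill J≥0.5804
J = 1.8938 → windmill

J = 1.8938, regime = windmill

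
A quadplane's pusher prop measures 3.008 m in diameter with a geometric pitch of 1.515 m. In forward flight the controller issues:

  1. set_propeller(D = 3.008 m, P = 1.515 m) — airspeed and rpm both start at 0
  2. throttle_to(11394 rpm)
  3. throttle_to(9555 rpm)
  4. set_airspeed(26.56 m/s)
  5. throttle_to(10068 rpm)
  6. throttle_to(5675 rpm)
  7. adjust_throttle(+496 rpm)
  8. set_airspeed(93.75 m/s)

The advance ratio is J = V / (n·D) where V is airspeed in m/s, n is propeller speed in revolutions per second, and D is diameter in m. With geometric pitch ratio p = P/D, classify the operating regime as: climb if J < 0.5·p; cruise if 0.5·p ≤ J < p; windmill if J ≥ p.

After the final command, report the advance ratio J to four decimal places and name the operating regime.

set_propeller: D = 3.008 m, P = 1.515 m (p = P/D = 0.503657); state ← (V=0, rpm=0)
throttle_to(11394): rpm ← 11394
throttle_to(9555): rpm ← 9555
set_airspeed(26.56): V ← 26.56 m/s
throttle_to(10068): rpm ← 10068
throttle_to(5675): rpm ← 5675
adjust_throttle(+496): rpm ← 5675 +496 = 6171
set_airspeed(93.75): V ← 93.75 m/s
final state: V = 93.75 m/s, rpm = 6171 → n = rpm/60 = 102.850000 rev/s
J = V / (n·D) = 93.75 / (102.850000 × 3.008) = 0.303032
regime bands: climb J<0.2518 | cruise [0.2518, 0.5037) | windmill J≥0.5037
J = 0.3030 → cruise

J = 0.3030, regime = cruise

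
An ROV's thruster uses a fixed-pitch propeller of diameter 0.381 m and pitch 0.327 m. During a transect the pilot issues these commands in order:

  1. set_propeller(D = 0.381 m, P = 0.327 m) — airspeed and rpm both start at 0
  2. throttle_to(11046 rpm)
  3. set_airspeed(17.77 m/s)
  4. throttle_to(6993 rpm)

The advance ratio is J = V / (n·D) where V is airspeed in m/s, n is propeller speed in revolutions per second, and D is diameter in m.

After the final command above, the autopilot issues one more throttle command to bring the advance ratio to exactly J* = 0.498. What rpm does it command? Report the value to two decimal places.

set_propeller: D = 0.381 m, P = 0.327 m (p = P/D = 0.858268); state ← (V=0, rpm=0)
throttle_to(11046): rpm ← 11046
set_airspeed(17.77): V ← 17.77 m/s
throttle_to(6993): rpm ← 6993
final state: V = 17.77 m/s, rpm = 6993 → n = rpm/60 = 116.550000 rev/s
target J* = 0.498; solve J* = V/(n·D) for n: n = V/(J*·D) = 17.77/(0.498 × 0.381) = 93.655462 rev/s
rpm = 60·n = 5619.327705

rpm = 5619.33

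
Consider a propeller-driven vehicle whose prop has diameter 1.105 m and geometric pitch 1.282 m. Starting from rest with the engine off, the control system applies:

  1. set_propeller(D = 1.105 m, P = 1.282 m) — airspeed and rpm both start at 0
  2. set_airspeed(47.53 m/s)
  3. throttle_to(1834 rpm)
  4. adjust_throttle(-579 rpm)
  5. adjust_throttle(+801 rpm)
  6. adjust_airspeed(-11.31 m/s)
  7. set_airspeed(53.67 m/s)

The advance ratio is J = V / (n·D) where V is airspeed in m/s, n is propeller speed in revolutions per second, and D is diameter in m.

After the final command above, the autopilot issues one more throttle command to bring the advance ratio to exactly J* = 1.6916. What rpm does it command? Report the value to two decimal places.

set_propeller: D = 1.105 m, P = 1.282 m (p = P/D = 1.160181); state ← (V=0, rpm=0)
set_airspeed(47.53): V ← 47.53 m/s
throttle_to(1834): rpm ← 1834
adjust_throttle(-579): rpm ← 1834 -579 = 1255
adjust_throttle(+801): rpm ← 1255 +801 = 2056
adjust_airspeed(-11.31): V ← 47.53 -11.31 = 36.22 m/s
set_airspeed(53.67): V ← 53.67 m/s
final state: V = 53.67 m/s, rpm = 2056 → n = rpm/60 = 34.266667 rev/s
target J* = 1.6916; solve J* = V/(n·D) for n: n = V/(J*·D) = 53.67/(1.6916 × 1.105) = 28.712542 rev/s
rpm = 60·n = 1722.752509

rpm = 1722.75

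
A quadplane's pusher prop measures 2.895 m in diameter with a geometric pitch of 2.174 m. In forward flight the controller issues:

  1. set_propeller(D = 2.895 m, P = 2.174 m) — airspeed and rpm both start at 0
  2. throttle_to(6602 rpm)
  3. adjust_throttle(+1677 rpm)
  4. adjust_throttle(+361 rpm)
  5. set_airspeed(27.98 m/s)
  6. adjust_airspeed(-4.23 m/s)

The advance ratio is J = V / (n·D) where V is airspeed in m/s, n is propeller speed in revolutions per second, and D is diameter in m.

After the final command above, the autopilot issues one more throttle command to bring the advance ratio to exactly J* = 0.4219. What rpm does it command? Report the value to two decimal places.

rpm = 1166.69

set_propeller: D = 2.895 m, P = 2.174 m (p = P/D = 0.750950); state ← (V=0, rpm=0)
throttle_to(6602): rpm ← 6602
adjust_throttle(+1677): rpm ← 6602 +1677 = 8279
adjust_throttle(+361): rpm ← 8279 +361 = 8640
set_airspeed(27.98): V ← 27.98 m/s
adjust_airspeed(-4.23): V ← 27.98 -4.23 = 23.75 m/s
final state: V = 23.75 m/s, rpm = 8640 → n = rpm/60 = 144.000000 rev/s
target J* = 0.4219; solve J* = V/(n·D) for n: n = V/(J*·D) = 23.75/(0.4219 × 2.895) = 19.444891 rev/s
rpm = 60·n = 1166.693480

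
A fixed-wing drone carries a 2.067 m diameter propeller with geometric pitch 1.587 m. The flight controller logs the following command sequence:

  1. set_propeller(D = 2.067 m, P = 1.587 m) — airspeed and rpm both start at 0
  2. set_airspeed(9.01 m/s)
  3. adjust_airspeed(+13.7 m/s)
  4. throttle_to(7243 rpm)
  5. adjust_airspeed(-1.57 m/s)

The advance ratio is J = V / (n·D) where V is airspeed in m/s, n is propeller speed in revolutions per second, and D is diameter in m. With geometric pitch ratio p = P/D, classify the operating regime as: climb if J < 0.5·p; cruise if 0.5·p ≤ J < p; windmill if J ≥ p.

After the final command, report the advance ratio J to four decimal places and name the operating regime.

J = 0.0847, regime = climb

set_propeller: D = 2.067 m, P = 1.587 m (p = P/D = 0.767779); state ← (V=0, rpm=0)
set_airspeed(9.01): V ← 9.01 m/s
adjust_airspeed(+13.7): V ← 9.01 +13.7 = 22.71 m/s
throttle_to(7243): rpm ← 7243
adjust_airspeed(-1.57): V ← 22.71 -1.57 = 21.14 m/s
final state: V = 21.14 m/s, rpm = 7243 → n = rpm/60 = 120.716667 rev/s
J = V / (n·D) = 21.14 / (120.716667 × 2.067) = 0.084722
regime bands: climb J<0.3839 | cruise [0.3839, 0.7678) | windmill J≥0.7678
J = 0.0847 → climb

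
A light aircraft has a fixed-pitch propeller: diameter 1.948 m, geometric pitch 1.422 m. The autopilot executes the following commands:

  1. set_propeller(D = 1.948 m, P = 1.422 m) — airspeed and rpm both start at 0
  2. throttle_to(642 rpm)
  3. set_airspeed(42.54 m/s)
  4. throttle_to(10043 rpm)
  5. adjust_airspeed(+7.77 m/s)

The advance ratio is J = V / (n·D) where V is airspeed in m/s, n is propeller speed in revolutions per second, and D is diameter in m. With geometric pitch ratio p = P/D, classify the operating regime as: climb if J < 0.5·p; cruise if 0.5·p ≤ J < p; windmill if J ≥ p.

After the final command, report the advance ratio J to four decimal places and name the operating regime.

set_propeller: D = 1.948 m, P = 1.422 m (p = P/D = 0.729979); state ← (V=0, rpm=0)
throttle_to(642): rpm ← 642
set_airspeed(42.54): V ← 42.54 m/s
throttle_to(10043): rpm ← 10043
adjust_airspeed(+7.77): V ← 42.54 +7.77 = 50.31 m/s
final state: V = 50.31 m/s, rpm = 10043 → n = rpm/60 = 167.383333 rev/s
J = V / (n·D) = 50.31 / (167.383333 × 1.948) = 0.154295
regime bands: climb J<0.3650 | cruise [0.3650, 0.7300) | windmill J≥0.7300
J = 0.1543 → climb

J = 0.1543, regime = climb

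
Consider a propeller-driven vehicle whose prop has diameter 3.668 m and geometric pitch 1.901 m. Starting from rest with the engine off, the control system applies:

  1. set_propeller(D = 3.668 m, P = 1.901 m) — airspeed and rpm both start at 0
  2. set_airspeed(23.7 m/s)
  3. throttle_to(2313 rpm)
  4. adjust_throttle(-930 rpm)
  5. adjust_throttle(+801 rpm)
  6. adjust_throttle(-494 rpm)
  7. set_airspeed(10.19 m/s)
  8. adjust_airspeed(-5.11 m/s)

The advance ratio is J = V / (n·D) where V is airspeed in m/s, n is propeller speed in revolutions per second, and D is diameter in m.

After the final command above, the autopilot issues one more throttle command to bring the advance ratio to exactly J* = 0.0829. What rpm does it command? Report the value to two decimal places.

rpm = 1002.38

set_propeller: D = 3.668 m, P = 1.901 m (p = P/D = 0.518266); state ← (V=0, rpm=0)
set_airspeed(23.7): V ← 23.7 m/s
throttle_to(2313): rpm ← 2313
adjust_throttle(-930): rpm ← 2313 -930 = 1383
adjust_throttle(+801): rpm ← 1383 +801 = 2184
adjust_throttle(-494): rpm ← 2184 -494 = 1690
set_airspeed(10.19): V ← 10.19 m/s
adjust_airspeed(-5.11): V ← 10.19 -5.11 = 5.08 m/s
final state: V = 5.08 m/s, rpm = 1690 → n = rpm/60 = 28.166667 rev/s
target J* = 0.0829; solve J* = V/(n·D) for n: n = V/(J*·D) = 5.08/(0.0829 × 3.668) = 16.706284 rev/s
rpm = 60·n = 1002.377028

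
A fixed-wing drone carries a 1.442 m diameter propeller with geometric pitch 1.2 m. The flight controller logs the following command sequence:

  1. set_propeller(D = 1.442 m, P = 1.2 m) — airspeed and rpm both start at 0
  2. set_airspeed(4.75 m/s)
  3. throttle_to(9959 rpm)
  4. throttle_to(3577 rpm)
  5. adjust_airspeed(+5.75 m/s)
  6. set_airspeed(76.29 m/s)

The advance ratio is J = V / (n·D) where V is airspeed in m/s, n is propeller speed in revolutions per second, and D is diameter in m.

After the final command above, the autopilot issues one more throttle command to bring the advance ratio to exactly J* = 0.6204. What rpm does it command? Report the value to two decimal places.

set_propeller: D = 1.442 m, P = 1.2 m (p = P/D = 0.832178); state ← (V=0, rpm=0)
set_airspeed(4.75): V ← 4.75 m/s
throttle_to(9959): rpm ← 9959
throttle_to(3577): rpm ← 3577
adjust_airspeed(+5.75): V ← 4.75 +5.75 = 10.5 m/s
set_airspeed(76.29): V ← 76.29 m/s
final state: V = 76.29 m/s, rpm = 3577 → n = rpm/60 = 59.616667 rev/s
target J* = 0.6204; solve J* = V/(n·D) for n: n = V/(J*·D) = 76.29/(0.6204 × 1.442) = 85.276735 rev/s
rpm = 60·n = 5116.604115

rpm = 5116.60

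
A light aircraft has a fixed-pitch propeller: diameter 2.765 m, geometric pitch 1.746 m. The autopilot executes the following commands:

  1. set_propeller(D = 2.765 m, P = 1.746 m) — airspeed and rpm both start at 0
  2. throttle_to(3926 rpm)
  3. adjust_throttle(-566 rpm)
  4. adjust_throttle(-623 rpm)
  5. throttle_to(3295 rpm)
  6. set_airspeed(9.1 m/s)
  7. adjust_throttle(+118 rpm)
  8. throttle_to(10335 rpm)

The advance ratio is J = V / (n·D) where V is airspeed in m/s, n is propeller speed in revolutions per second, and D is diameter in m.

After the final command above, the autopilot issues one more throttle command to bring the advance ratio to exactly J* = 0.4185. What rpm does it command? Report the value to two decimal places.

rpm = 471.85

set_propeller: D = 2.765 m, P = 1.746 m (p = P/D = 0.631465); state ← (V=0, rpm=0)
throttle_to(3926): rpm ← 3926
adjust_throttle(-566): rpm ← 3926 -566 = 3360
adjust_throttle(-623): rpm ← 3360 -623 = 2737
throttle_to(3295): rpm ← 3295
set_airspeed(9.1): V ← 9.1 m/s
adjust_throttle(+118): rpm ← 3295 +118 = 3413
throttle_to(10335): rpm ← 10335
final state: V = 9.1 m/s, rpm = 10335 → n = rpm/60 = 172.250000 rev/s
target J* = 0.4185; solve J* = V/(n·D) for n: n = V/(J*·D) = 9.1/(0.4185 × 2.765) = 7.864132 rev/s
rpm = 60·n = 471.847920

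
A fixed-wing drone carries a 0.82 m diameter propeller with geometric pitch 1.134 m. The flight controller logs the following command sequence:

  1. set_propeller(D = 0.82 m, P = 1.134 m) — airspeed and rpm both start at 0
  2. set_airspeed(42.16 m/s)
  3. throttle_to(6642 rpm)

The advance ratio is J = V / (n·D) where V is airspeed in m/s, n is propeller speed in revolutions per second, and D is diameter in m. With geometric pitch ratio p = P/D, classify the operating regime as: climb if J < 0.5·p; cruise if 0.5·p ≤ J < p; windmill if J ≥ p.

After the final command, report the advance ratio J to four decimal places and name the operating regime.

J = 0.4645, regime = climb

set_propeller: D = 0.82 m, P = 1.134 m (p = P/D = 1.382927); state ← (V=0, rpm=0)
set_airspeed(42.16): V ← 42.16 m/s
throttle_to(6642): rpm ← 6642
final state: V = 42.16 m/s, rpm = 6642 → n = rpm/60 = 110.700000 rev/s
J = V / (n·D) = 42.16 / (110.700000 × 0.82) = 0.464450
regime bands: climb J<0.6915 | cruise [0.6915, 1.3829) | windmill J≥1.3829
J = 0.4645 → climb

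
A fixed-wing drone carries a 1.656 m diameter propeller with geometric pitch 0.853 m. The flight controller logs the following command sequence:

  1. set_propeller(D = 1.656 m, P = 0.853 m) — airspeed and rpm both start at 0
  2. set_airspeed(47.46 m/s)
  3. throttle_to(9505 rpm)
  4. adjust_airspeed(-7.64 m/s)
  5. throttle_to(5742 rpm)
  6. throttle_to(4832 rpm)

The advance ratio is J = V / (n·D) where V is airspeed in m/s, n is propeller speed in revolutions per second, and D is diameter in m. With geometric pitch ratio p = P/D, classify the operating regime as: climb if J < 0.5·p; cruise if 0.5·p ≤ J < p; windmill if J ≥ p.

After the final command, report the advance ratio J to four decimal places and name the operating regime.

J = 0.2986, regime = cruise

set_propeller: D = 1.656 m, P = 0.853 m (p = P/D = 0.515097); state ← (V=0, rpm=0)
set_airspeed(47.46): V ← 47.46 m/s
throttle_to(9505): rpm ← 9505
adjust_airspeed(-7.64): V ← 47.46 -7.64 = 39.82 m/s
throttle_to(5742): rpm ← 5742
throttle_to(4832): rpm ← 4832
final state: V = 39.82 m/s, rpm = 4832 → n = rpm/60 = 80.533333 rev/s
J = V / (n·D) = 39.82 / (80.533333 × 1.656) = 0.298583
regime bands: climb J<0.2575 | cruise [0.2575, 0.5151) | windmill J≥0.5151
J = 0.2986 → cruise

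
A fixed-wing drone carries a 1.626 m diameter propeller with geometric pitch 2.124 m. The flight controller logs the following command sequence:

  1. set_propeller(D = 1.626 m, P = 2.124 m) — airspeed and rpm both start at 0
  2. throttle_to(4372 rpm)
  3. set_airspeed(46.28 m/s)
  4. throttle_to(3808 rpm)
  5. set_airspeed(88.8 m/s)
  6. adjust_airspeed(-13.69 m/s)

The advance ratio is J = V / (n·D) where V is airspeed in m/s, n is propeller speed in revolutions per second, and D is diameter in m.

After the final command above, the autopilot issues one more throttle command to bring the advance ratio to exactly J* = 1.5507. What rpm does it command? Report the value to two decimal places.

set_propeller: D = 1.626 m, P = 2.124 m (p = P/D = 1.306273); state ← (V=0, rpm=0)
throttle_to(4372): rpm ← 4372
set_airspeed(46.28): V ← 46.28 m/s
throttle_to(3808): rpm ← 3808
set_airspeed(88.8): V ← 88.8 m/s
adjust_airspeed(-13.69): V ← 88.8 -13.69 = 75.11 m/s
final state: V = 75.11 m/s, rpm = 3808 → n = rpm/60 = 63.466667 rev/s
target J* = 1.5507; solve J* = V/(n·D) for n: n = V/(J*·D) = 75.11/(1.5507 × 1.626) = 29.788555 rev/s
rpm = 60·n = 1787.313288

rpm = 1787.31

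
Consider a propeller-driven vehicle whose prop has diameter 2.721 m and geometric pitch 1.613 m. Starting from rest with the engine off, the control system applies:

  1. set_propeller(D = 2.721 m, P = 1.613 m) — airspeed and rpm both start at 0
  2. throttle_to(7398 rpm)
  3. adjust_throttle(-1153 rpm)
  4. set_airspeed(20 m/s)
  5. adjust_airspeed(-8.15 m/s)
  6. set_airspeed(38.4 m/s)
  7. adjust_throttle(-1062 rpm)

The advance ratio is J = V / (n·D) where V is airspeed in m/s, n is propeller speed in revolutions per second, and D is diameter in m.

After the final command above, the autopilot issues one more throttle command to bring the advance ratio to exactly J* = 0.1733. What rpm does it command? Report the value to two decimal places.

rpm = 4886.02

set_propeller: D = 2.721 m, P = 1.613 m (p = P/D = 0.592797); state ← (V=0, rpm=0)
throttle_to(7398): rpm ← 7398
adjust_throttle(-1153): rpm ← 7398 -1153 = 6245
set_airspeed(20): V ← 20 m/s
adjust_airspeed(-8.15): V ← 20 -8.15 = 11.85 m/s
set_airspeed(38.4): V ← 38.4 m/s
adjust_throttle(-1062): rpm ← 6245 -1062 = 5183
final state: V = 38.4 m/s, rpm = 5183 → n = rpm/60 = 86.383333 rev/s
target J* = 0.1733; solve J* = V/(n·D) for n: n = V/(J*·D) = 38.4/(0.1733 × 2.721) = 81.433691 rev/s
rpm = 60·n = 4886.021462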